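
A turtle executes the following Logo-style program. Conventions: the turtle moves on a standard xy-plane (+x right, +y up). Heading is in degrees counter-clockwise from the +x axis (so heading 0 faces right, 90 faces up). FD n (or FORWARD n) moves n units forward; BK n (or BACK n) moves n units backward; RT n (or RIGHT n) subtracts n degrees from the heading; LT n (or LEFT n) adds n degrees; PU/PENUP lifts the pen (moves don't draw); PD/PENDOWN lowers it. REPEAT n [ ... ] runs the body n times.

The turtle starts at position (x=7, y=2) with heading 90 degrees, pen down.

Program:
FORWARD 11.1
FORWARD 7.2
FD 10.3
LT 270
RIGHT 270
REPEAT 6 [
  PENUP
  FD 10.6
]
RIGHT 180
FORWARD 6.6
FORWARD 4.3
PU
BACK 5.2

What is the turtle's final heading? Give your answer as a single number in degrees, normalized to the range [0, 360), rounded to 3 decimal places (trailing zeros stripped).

Executing turtle program step by step:
Start: pos=(7,2), heading=90, pen down
FD 11.1: (7,2) -> (7,13.1) [heading=90, draw]
FD 7.2: (7,13.1) -> (7,20.3) [heading=90, draw]
FD 10.3: (7,20.3) -> (7,30.6) [heading=90, draw]
LT 270: heading 90 -> 0
RT 270: heading 0 -> 90
REPEAT 6 [
  -- iteration 1/6 --
  PU: pen up
  FD 10.6: (7,30.6) -> (7,41.2) [heading=90, move]
  -- iteration 2/6 --
  PU: pen up
  FD 10.6: (7,41.2) -> (7,51.8) [heading=90, move]
  -- iteration 3/6 --
  PU: pen up
  FD 10.6: (7,51.8) -> (7,62.4) [heading=90, move]
  -- iteration 4/6 --
  PU: pen up
  FD 10.6: (7,62.4) -> (7,73) [heading=90, move]
  -- iteration 5/6 --
  PU: pen up
  FD 10.6: (7,73) -> (7,83.6) [heading=90, move]
  -- iteration 6/6 --
  PU: pen up
  FD 10.6: (7,83.6) -> (7,94.2) [heading=90, move]
]
RT 180: heading 90 -> 270
FD 6.6: (7,94.2) -> (7,87.6) [heading=270, move]
FD 4.3: (7,87.6) -> (7,83.3) [heading=270, move]
PU: pen up
BK 5.2: (7,83.3) -> (7,88.5) [heading=270, move]
Final: pos=(7,88.5), heading=270, 3 segment(s) drawn

Answer: 270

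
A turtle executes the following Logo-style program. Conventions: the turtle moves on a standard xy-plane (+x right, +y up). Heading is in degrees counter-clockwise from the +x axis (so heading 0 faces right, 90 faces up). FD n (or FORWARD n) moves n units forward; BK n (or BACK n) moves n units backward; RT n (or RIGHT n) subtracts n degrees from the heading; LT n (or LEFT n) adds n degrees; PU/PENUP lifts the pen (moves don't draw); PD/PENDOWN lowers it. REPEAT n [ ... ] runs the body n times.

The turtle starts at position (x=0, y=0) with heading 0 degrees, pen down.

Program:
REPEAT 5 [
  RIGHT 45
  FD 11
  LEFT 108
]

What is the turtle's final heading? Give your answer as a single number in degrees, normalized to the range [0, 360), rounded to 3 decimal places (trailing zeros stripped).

Executing turtle program step by step:
Start: pos=(0,0), heading=0, pen down
REPEAT 5 [
  -- iteration 1/5 --
  RT 45: heading 0 -> 315
  FD 11: (0,0) -> (7.778,-7.778) [heading=315, draw]
  LT 108: heading 315 -> 63
  -- iteration 2/5 --
  RT 45: heading 63 -> 18
  FD 11: (7.778,-7.778) -> (18.24,-4.379) [heading=18, draw]
  LT 108: heading 18 -> 126
  -- iteration 3/5 --
  RT 45: heading 126 -> 81
  FD 11: (18.24,-4.379) -> (19.961,6.486) [heading=81, draw]
  LT 108: heading 81 -> 189
  -- iteration 4/5 --
  RT 45: heading 189 -> 144
  FD 11: (19.961,6.486) -> (11.061,12.951) [heading=144, draw]
  LT 108: heading 144 -> 252
  -- iteration 5/5 --
  RT 45: heading 252 -> 207
  FD 11: (11.061,12.951) -> (1.26,7.957) [heading=207, draw]
  LT 108: heading 207 -> 315
]
Final: pos=(1.26,7.957), heading=315, 5 segment(s) drawn

Answer: 315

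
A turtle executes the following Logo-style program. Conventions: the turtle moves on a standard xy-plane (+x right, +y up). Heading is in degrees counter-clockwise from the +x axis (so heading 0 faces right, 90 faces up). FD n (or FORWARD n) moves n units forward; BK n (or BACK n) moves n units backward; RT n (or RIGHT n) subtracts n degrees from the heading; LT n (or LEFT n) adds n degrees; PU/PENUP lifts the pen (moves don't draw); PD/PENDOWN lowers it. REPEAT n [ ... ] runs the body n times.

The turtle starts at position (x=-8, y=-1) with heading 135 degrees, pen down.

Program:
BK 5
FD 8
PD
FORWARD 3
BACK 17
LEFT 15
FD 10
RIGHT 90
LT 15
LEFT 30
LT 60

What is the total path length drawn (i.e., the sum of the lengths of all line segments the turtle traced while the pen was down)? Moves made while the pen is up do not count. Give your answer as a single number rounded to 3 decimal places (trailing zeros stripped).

Executing turtle program step by step:
Start: pos=(-8,-1), heading=135, pen down
BK 5: (-8,-1) -> (-4.464,-4.536) [heading=135, draw]
FD 8: (-4.464,-4.536) -> (-10.121,1.121) [heading=135, draw]
PD: pen down
FD 3: (-10.121,1.121) -> (-12.243,3.243) [heading=135, draw]
BK 17: (-12.243,3.243) -> (-0.222,-8.778) [heading=135, draw]
LT 15: heading 135 -> 150
FD 10: (-0.222,-8.778) -> (-8.882,-3.778) [heading=150, draw]
RT 90: heading 150 -> 60
LT 15: heading 60 -> 75
LT 30: heading 75 -> 105
LT 60: heading 105 -> 165
Final: pos=(-8.882,-3.778), heading=165, 5 segment(s) drawn

Segment lengths:
  seg 1: (-8,-1) -> (-4.464,-4.536), length = 5
  seg 2: (-4.464,-4.536) -> (-10.121,1.121), length = 8
  seg 3: (-10.121,1.121) -> (-12.243,3.243), length = 3
  seg 4: (-12.243,3.243) -> (-0.222,-8.778), length = 17
  seg 5: (-0.222,-8.778) -> (-8.882,-3.778), length = 10
Total = 43

Answer: 43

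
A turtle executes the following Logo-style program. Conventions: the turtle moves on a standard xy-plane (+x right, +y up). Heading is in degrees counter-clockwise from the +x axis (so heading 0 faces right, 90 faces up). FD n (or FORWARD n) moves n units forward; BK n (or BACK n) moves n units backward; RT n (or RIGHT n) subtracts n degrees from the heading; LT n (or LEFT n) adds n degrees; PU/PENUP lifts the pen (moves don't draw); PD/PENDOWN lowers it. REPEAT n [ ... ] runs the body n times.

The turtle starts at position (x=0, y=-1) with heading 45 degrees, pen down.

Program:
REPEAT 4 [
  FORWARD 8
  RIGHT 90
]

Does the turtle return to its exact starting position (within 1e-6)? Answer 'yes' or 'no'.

Executing turtle program step by step:
Start: pos=(0,-1), heading=45, pen down
REPEAT 4 [
  -- iteration 1/4 --
  FD 8: (0,-1) -> (5.657,4.657) [heading=45, draw]
  RT 90: heading 45 -> 315
  -- iteration 2/4 --
  FD 8: (5.657,4.657) -> (11.314,-1) [heading=315, draw]
  RT 90: heading 315 -> 225
  -- iteration 3/4 --
  FD 8: (11.314,-1) -> (5.657,-6.657) [heading=225, draw]
  RT 90: heading 225 -> 135
  -- iteration 4/4 --
  FD 8: (5.657,-6.657) -> (0,-1) [heading=135, draw]
  RT 90: heading 135 -> 45
]
Final: pos=(0,-1), heading=45, 4 segment(s) drawn

Start position: (0, -1)
Final position: (0, -1)
Distance = 0; < 1e-6 -> CLOSED

Answer: yes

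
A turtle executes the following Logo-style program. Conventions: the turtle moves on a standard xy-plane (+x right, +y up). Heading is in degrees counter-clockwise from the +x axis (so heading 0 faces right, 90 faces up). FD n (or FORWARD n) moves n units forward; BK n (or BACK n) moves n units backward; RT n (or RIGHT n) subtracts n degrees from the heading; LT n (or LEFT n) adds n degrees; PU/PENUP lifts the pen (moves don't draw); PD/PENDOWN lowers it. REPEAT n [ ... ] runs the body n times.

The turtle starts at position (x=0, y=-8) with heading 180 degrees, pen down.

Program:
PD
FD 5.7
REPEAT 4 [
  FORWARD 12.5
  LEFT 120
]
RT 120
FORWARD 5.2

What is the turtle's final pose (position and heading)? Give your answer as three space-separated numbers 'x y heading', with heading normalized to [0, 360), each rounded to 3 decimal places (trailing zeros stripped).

Executing turtle program step by step:
Start: pos=(0,-8), heading=180, pen down
PD: pen down
FD 5.7: (0,-8) -> (-5.7,-8) [heading=180, draw]
REPEAT 4 [
  -- iteration 1/4 --
  FD 12.5: (-5.7,-8) -> (-18.2,-8) [heading=180, draw]
  LT 120: heading 180 -> 300
  -- iteration 2/4 --
  FD 12.5: (-18.2,-8) -> (-11.95,-18.825) [heading=300, draw]
  LT 120: heading 300 -> 60
  -- iteration 3/4 --
  FD 12.5: (-11.95,-18.825) -> (-5.7,-8) [heading=60, draw]
  LT 120: heading 60 -> 180
  -- iteration 4/4 --
  FD 12.5: (-5.7,-8) -> (-18.2,-8) [heading=180, draw]
  LT 120: heading 180 -> 300
]
RT 120: heading 300 -> 180
FD 5.2: (-18.2,-8) -> (-23.4,-8) [heading=180, draw]
Final: pos=(-23.4,-8), heading=180, 6 segment(s) drawn

Answer: -23.4 -8 180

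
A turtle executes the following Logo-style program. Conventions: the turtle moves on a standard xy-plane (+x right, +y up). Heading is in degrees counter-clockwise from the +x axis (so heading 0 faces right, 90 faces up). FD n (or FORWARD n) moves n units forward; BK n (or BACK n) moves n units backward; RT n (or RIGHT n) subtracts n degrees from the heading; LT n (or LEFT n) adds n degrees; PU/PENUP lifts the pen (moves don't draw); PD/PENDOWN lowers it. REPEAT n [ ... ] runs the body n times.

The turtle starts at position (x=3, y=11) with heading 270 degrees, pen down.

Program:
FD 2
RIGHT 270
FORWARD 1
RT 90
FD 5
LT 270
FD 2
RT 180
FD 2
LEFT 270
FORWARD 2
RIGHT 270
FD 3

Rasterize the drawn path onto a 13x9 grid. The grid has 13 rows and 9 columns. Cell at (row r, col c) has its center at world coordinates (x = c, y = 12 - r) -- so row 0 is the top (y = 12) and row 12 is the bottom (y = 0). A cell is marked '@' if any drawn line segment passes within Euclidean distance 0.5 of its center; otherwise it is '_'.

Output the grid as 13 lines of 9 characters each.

Answer: _________
___@_____
___@_____
___@@____
____@____
____@____
____@____
____@____
__@@@____
____@____
____@@@@_
_________
_________

Derivation:
Segment 0: (3,11) -> (3,9)
Segment 1: (3,9) -> (4,9)
Segment 2: (4,9) -> (4,4)
Segment 3: (4,4) -> (2,4)
Segment 4: (2,4) -> (4,4)
Segment 5: (4,4) -> (4,2)
Segment 6: (4,2) -> (7,2)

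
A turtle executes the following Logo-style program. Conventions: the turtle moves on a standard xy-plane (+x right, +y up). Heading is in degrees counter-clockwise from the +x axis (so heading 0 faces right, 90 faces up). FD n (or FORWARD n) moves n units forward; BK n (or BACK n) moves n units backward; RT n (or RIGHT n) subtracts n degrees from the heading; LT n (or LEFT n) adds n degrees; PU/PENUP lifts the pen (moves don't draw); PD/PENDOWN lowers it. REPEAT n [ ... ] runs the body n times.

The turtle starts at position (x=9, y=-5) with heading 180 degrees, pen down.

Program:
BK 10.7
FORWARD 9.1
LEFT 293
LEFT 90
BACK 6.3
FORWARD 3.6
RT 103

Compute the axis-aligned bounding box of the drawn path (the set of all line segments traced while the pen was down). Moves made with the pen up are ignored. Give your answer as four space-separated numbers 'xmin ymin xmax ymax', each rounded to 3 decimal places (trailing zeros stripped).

Answer: 9 -5 19.7 -2.538

Derivation:
Executing turtle program step by step:
Start: pos=(9,-5), heading=180, pen down
BK 10.7: (9,-5) -> (19.7,-5) [heading=180, draw]
FD 9.1: (19.7,-5) -> (10.6,-5) [heading=180, draw]
LT 293: heading 180 -> 113
LT 90: heading 113 -> 203
BK 6.3: (10.6,-5) -> (16.399,-2.538) [heading=203, draw]
FD 3.6: (16.399,-2.538) -> (13.085,-3.945) [heading=203, draw]
RT 103: heading 203 -> 100
Final: pos=(13.085,-3.945), heading=100, 4 segment(s) drawn

Segment endpoints: x in {9, 10.6, 13.085, 16.399, 19.7}, y in {-5, -5, -3.945, -2.538}
xmin=9, ymin=-5, xmax=19.7, ymax=-2.538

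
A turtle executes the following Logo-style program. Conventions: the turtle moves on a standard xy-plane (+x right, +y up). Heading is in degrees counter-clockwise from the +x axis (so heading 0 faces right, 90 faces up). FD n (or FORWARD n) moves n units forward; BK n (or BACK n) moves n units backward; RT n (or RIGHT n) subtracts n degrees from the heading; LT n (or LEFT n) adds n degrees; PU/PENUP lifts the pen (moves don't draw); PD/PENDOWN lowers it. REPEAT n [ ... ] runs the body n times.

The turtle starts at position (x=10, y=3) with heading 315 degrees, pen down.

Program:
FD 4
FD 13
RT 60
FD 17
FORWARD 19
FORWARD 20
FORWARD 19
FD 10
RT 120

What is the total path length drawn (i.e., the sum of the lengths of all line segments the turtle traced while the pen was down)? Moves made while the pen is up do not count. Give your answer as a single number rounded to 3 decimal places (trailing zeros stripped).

Executing turtle program step by step:
Start: pos=(10,3), heading=315, pen down
FD 4: (10,3) -> (12.828,0.172) [heading=315, draw]
FD 13: (12.828,0.172) -> (22.021,-9.021) [heading=315, draw]
RT 60: heading 315 -> 255
FD 17: (22.021,-9.021) -> (17.621,-25.442) [heading=255, draw]
FD 19: (17.621,-25.442) -> (12.703,-43.794) [heading=255, draw]
FD 20: (12.703,-43.794) -> (7.527,-63.113) [heading=255, draw]
FD 19: (7.527,-63.113) -> (2.609,-81.465) [heading=255, draw]
FD 10: (2.609,-81.465) -> (0.021,-91.125) [heading=255, draw]
RT 120: heading 255 -> 135
Final: pos=(0.021,-91.125), heading=135, 7 segment(s) drawn

Segment lengths:
  seg 1: (10,3) -> (12.828,0.172), length = 4
  seg 2: (12.828,0.172) -> (22.021,-9.021), length = 13
  seg 3: (22.021,-9.021) -> (17.621,-25.442), length = 17
  seg 4: (17.621,-25.442) -> (12.703,-43.794), length = 19
  seg 5: (12.703,-43.794) -> (7.527,-63.113), length = 20
  seg 6: (7.527,-63.113) -> (2.609,-81.465), length = 19
  seg 7: (2.609,-81.465) -> (0.021,-91.125), length = 10
Total = 102

Answer: 102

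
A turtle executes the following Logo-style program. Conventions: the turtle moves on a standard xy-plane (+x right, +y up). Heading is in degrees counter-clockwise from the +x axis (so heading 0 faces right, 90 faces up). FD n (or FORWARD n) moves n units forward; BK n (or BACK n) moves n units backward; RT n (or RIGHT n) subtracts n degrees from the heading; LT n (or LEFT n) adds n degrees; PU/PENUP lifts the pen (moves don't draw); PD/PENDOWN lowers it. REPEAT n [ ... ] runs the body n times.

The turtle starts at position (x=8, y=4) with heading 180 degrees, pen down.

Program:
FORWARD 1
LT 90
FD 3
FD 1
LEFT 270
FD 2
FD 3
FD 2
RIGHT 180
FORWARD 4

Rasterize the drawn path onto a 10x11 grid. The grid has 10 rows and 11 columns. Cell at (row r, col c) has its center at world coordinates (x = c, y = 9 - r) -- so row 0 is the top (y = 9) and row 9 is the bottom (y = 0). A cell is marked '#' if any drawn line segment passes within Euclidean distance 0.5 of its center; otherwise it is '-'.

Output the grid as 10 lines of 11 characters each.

Answer: -----------
-----------
-----------
-----------
-----------
-------##--
-------#---
-------#---
-------#---
########---

Derivation:
Segment 0: (8,4) -> (7,4)
Segment 1: (7,4) -> (7,1)
Segment 2: (7,1) -> (7,0)
Segment 3: (7,0) -> (5,0)
Segment 4: (5,0) -> (2,0)
Segment 5: (2,0) -> (-0,0)
Segment 6: (-0,0) -> (4,0)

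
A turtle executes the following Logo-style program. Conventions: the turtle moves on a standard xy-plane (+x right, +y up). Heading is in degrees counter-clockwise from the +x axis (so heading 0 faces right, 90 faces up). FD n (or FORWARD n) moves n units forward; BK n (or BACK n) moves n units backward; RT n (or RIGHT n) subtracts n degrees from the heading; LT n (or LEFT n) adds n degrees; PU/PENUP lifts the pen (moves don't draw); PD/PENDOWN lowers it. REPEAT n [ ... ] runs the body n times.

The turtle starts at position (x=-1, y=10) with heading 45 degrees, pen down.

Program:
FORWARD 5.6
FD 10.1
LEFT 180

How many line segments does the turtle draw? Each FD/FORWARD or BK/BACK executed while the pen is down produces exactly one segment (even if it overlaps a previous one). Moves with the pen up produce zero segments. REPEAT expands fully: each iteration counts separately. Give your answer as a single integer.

Answer: 2

Derivation:
Executing turtle program step by step:
Start: pos=(-1,10), heading=45, pen down
FD 5.6: (-1,10) -> (2.96,13.96) [heading=45, draw]
FD 10.1: (2.96,13.96) -> (10.102,21.102) [heading=45, draw]
LT 180: heading 45 -> 225
Final: pos=(10.102,21.102), heading=225, 2 segment(s) drawn
Segments drawn: 2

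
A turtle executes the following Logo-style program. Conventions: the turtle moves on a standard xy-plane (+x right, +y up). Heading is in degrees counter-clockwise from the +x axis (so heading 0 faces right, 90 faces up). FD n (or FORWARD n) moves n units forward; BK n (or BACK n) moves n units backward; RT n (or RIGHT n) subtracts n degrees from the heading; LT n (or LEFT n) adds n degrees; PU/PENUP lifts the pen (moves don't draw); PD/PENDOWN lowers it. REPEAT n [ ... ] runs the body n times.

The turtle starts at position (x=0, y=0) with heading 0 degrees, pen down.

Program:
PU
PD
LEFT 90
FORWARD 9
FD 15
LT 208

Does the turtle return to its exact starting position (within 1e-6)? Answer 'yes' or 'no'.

Executing turtle program step by step:
Start: pos=(0,0), heading=0, pen down
PU: pen up
PD: pen down
LT 90: heading 0 -> 90
FD 9: (0,0) -> (0,9) [heading=90, draw]
FD 15: (0,9) -> (0,24) [heading=90, draw]
LT 208: heading 90 -> 298
Final: pos=(0,24), heading=298, 2 segment(s) drawn

Start position: (0, 0)
Final position: (0, 24)
Distance = 24; >= 1e-6 -> NOT closed

Answer: no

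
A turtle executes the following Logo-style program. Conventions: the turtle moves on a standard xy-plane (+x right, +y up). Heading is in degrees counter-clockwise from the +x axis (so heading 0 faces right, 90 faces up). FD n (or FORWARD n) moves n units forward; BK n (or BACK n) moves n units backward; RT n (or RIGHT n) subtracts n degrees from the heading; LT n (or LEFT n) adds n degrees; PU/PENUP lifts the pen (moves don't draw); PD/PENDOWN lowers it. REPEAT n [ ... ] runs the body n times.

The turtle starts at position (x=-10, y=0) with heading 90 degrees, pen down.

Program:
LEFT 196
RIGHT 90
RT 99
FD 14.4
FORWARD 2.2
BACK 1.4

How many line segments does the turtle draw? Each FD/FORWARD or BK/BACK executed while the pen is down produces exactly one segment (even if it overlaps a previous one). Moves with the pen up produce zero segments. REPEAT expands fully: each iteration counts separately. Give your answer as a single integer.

Answer: 3

Derivation:
Executing turtle program step by step:
Start: pos=(-10,0), heading=90, pen down
LT 196: heading 90 -> 286
RT 90: heading 286 -> 196
RT 99: heading 196 -> 97
FD 14.4: (-10,0) -> (-11.755,14.293) [heading=97, draw]
FD 2.2: (-11.755,14.293) -> (-12.023,16.476) [heading=97, draw]
BK 1.4: (-12.023,16.476) -> (-11.852,15.087) [heading=97, draw]
Final: pos=(-11.852,15.087), heading=97, 3 segment(s) drawn
Segments drawn: 3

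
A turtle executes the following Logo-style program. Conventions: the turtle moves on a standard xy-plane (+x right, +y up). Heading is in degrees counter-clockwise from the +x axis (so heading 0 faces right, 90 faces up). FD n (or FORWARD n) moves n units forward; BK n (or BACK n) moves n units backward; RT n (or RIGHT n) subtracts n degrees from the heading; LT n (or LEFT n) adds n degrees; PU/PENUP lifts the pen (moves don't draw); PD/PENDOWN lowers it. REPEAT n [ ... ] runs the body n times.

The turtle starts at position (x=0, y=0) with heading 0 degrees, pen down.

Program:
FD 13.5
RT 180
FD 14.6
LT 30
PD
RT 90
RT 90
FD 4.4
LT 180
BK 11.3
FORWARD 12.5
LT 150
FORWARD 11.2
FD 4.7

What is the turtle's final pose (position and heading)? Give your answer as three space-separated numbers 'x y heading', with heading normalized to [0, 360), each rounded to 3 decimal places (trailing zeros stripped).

Answer: 17.571 1.6 0

Derivation:
Executing turtle program step by step:
Start: pos=(0,0), heading=0, pen down
FD 13.5: (0,0) -> (13.5,0) [heading=0, draw]
RT 180: heading 0 -> 180
FD 14.6: (13.5,0) -> (-1.1,0) [heading=180, draw]
LT 30: heading 180 -> 210
PD: pen down
RT 90: heading 210 -> 120
RT 90: heading 120 -> 30
FD 4.4: (-1.1,0) -> (2.711,2.2) [heading=30, draw]
LT 180: heading 30 -> 210
BK 11.3: (2.711,2.2) -> (12.497,7.85) [heading=210, draw]
FD 12.5: (12.497,7.85) -> (1.671,1.6) [heading=210, draw]
LT 150: heading 210 -> 0
FD 11.2: (1.671,1.6) -> (12.871,1.6) [heading=0, draw]
FD 4.7: (12.871,1.6) -> (17.571,1.6) [heading=0, draw]
Final: pos=(17.571,1.6), heading=0, 7 segment(s) drawn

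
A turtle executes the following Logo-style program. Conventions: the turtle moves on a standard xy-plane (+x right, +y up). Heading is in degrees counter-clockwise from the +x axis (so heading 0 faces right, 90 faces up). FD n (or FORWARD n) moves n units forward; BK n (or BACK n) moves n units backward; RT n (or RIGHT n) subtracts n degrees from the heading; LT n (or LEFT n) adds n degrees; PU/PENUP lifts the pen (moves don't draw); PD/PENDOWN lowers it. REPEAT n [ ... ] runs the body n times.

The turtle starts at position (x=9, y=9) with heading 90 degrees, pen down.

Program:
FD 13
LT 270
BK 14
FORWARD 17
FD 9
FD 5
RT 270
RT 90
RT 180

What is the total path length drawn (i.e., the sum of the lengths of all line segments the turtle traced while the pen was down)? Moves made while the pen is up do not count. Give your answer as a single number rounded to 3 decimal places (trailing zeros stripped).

Executing turtle program step by step:
Start: pos=(9,9), heading=90, pen down
FD 13: (9,9) -> (9,22) [heading=90, draw]
LT 270: heading 90 -> 0
BK 14: (9,22) -> (-5,22) [heading=0, draw]
FD 17: (-5,22) -> (12,22) [heading=0, draw]
FD 9: (12,22) -> (21,22) [heading=0, draw]
FD 5: (21,22) -> (26,22) [heading=0, draw]
RT 270: heading 0 -> 90
RT 90: heading 90 -> 0
RT 180: heading 0 -> 180
Final: pos=(26,22), heading=180, 5 segment(s) drawn

Segment lengths:
  seg 1: (9,9) -> (9,22), length = 13
  seg 2: (9,22) -> (-5,22), length = 14
  seg 3: (-5,22) -> (12,22), length = 17
  seg 4: (12,22) -> (21,22), length = 9
  seg 5: (21,22) -> (26,22), length = 5
Total = 58

Answer: 58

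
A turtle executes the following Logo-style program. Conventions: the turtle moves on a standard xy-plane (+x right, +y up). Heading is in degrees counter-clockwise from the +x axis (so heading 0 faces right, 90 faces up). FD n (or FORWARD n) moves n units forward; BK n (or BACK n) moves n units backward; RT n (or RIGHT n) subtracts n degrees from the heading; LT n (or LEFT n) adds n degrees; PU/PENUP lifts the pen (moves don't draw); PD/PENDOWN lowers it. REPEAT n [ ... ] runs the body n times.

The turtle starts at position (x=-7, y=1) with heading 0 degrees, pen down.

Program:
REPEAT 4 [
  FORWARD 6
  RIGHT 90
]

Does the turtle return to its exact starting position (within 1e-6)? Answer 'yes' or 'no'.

Answer: yes

Derivation:
Executing turtle program step by step:
Start: pos=(-7,1), heading=0, pen down
REPEAT 4 [
  -- iteration 1/4 --
  FD 6: (-7,1) -> (-1,1) [heading=0, draw]
  RT 90: heading 0 -> 270
  -- iteration 2/4 --
  FD 6: (-1,1) -> (-1,-5) [heading=270, draw]
  RT 90: heading 270 -> 180
  -- iteration 3/4 --
  FD 6: (-1,-5) -> (-7,-5) [heading=180, draw]
  RT 90: heading 180 -> 90
  -- iteration 4/4 --
  FD 6: (-7,-5) -> (-7,1) [heading=90, draw]
  RT 90: heading 90 -> 0
]
Final: pos=(-7,1), heading=0, 4 segment(s) drawn

Start position: (-7, 1)
Final position: (-7, 1)
Distance = 0; < 1e-6 -> CLOSED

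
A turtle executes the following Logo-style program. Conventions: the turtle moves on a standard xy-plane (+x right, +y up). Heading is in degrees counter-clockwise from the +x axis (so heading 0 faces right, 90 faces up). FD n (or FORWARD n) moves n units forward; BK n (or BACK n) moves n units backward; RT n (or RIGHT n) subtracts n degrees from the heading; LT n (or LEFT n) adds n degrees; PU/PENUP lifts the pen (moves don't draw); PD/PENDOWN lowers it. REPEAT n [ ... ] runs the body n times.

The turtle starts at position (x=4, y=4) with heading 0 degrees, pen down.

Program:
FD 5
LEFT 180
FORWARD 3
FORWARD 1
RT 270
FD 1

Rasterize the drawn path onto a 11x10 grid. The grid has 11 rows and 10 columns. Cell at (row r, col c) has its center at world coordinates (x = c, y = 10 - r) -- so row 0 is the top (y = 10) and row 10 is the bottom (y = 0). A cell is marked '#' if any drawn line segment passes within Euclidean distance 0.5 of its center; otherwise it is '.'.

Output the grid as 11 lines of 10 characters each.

Segment 0: (4,4) -> (9,4)
Segment 1: (9,4) -> (6,4)
Segment 2: (6,4) -> (5,4)
Segment 3: (5,4) -> (5,3)

Answer: ..........
..........
..........
..........
..........
..........
....######
.....#....
..........
..........
..........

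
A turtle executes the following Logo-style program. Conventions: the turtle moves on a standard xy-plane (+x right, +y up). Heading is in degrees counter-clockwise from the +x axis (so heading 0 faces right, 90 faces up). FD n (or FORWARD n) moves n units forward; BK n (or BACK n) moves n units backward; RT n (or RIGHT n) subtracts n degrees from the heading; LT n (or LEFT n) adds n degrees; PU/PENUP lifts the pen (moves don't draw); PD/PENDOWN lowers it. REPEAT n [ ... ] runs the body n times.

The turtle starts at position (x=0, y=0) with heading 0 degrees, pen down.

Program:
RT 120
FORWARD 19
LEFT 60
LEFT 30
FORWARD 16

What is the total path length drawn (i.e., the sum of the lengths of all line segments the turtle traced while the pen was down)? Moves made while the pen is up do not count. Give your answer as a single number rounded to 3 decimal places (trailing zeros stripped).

Executing turtle program step by step:
Start: pos=(0,0), heading=0, pen down
RT 120: heading 0 -> 240
FD 19: (0,0) -> (-9.5,-16.454) [heading=240, draw]
LT 60: heading 240 -> 300
LT 30: heading 300 -> 330
FD 16: (-9.5,-16.454) -> (4.356,-24.454) [heading=330, draw]
Final: pos=(4.356,-24.454), heading=330, 2 segment(s) drawn

Segment lengths:
  seg 1: (0,0) -> (-9.5,-16.454), length = 19
  seg 2: (-9.5,-16.454) -> (4.356,-24.454), length = 16
Total = 35

Answer: 35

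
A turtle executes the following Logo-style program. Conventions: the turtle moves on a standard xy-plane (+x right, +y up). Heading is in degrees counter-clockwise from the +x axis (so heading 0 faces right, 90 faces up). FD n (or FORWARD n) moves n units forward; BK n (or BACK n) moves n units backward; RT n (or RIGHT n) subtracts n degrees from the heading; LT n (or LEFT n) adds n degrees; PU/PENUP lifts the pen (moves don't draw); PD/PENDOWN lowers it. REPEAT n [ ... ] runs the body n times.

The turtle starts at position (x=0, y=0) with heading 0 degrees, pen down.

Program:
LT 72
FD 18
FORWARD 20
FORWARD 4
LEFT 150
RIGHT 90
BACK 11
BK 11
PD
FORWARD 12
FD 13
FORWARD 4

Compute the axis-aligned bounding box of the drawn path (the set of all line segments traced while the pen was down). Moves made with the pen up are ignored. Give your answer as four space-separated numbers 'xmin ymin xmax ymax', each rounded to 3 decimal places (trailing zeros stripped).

Answer: 0 0 27.7 45.146

Derivation:
Executing turtle program step by step:
Start: pos=(0,0), heading=0, pen down
LT 72: heading 0 -> 72
FD 18: (0,0) -> (5.562,17.119) [heading=72, draw]
FD 20: (5.562,17.119) -> (11.743,36.14) [heading=72, draw]
FD 4: (11.743,36.14) -> (12.979,39.944) [heading=72, draw]
LT 150: heading 72 -> 222
RT 90: heading 222 -> 132
BK 11: (12.979,39.944) -> (20.339,31.77) [heading=132, draw]
BK 11: (20.339,31.77) -> (27.7,23.595) [heading=132, draw]
PD: pen down
FD 12: (27.7,23.595) -> (19.67,32.513) [heading=132, draw]
FD 13: (19.67,32.513) -> (10.971,42.174) [heading=132, draw]
FD 4: (10.971,42.174) -> (8.295,45.146) [heading=132, draw]
Final: pos=(8.295,45.146), heading=132, 8 segment(s) drawn

Segment endpoints: x in {0, 5.562, 8.295, 10.971, 11.743, 12.979, 19.67, 20.339, 27.7}, y in {0, 17.119, 23.595, 31.77, 32.513, 36.14, 39.944, 42.174, 45.146}
xmin=0, ymin=0, xmax=27.7, ymax=45.146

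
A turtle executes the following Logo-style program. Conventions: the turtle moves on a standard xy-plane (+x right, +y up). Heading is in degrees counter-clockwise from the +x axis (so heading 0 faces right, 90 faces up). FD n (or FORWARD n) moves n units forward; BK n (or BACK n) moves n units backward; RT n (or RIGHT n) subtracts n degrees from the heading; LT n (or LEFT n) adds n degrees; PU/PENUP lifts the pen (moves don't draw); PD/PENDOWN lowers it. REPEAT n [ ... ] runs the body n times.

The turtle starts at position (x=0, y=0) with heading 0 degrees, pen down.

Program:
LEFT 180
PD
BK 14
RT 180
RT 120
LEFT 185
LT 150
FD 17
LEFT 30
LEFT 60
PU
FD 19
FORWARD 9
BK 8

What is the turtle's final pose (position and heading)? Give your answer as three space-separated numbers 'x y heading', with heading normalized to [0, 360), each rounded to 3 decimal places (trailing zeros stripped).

Executing turtle program step by step:
Start: pos=(0,0), heading=0, pen down
LT 180: heading 0 -> 180
PD: pen down
BK 14: (0,0) -> (14,0) [heading=180, draw]
RT 180: heading 180 -> 0
RT 120: heading 0 -> 240
LT 185: heading 240 -> 65
LT 150: heading 65 -> 215
FD 17: (14,0) -> (0.074,-9.751) [heading=215, draw]
LT 30: heading 215 -> 245
LT 60: heading 245 -> 305
PU: pen up
FD 19: (0.074,-9.751) -> (10.972,-25.315) [heading=305, move]
FD 9: (10.972,-25.315) -> (16.135,-32.687) [heading=305, move]
BK 8: (16.135,-32.687) -> (11.546,-26.134) [heading=305, move]
Final: pos=(11.546,-26.134), heading=305, 2 segment(s) drawn

Answer: 11.546 -26.134 305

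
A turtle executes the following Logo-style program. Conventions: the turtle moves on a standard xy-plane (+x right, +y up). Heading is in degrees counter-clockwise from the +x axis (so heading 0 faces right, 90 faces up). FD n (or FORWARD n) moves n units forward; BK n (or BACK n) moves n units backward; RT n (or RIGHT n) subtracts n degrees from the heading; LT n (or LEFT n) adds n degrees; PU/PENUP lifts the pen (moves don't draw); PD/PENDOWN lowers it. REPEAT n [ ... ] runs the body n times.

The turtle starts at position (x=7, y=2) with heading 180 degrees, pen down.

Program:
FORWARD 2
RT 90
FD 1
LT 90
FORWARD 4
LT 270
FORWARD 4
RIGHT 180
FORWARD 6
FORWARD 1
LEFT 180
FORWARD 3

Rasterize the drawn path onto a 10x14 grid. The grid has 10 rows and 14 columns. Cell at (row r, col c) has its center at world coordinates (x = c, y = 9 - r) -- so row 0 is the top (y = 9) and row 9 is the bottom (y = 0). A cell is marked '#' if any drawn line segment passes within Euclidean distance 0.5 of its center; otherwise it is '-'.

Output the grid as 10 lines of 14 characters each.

Answer: --------------
--------------
-#------------
-#------------
-#------------
-#------------
-#####--------
-#---###------
-#------------
-#------------

Derivation:
Segment 0: (7,2) -> (5,2)
Segment 1: (5,2) -> (5,3)
Segment 2: (5,3) -> (1,3)
Segment 3: (1,3) -> (1,7)
Segment 4: (1,7) -> (1,1)
Segment 5: (1,1) -> (1,0)
Segment 6: (1,0) -> (1,3)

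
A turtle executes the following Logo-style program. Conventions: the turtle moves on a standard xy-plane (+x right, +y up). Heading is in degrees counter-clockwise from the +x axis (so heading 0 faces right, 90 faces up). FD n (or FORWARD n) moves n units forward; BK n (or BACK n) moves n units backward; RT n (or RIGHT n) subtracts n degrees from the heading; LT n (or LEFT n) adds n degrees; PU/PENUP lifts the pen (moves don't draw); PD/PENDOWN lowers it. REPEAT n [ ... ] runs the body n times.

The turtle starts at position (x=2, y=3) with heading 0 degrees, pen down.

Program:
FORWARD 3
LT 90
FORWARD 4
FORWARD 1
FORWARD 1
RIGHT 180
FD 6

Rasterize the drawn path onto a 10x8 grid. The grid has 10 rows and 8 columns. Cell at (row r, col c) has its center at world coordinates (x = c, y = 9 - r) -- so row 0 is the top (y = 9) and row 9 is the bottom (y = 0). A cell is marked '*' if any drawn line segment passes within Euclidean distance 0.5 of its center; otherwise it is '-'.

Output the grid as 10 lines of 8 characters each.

Segment 0: (2,3) -> (5,3)
Segment 1: (5,3) -> (5,7)
Segment 2: (5,7) -> (5,8)
Segment 3: (5,8) -> (5,9)
Segment 4: (5,9) -> (5,3)

Answer: -----*--
-----*--
-----*--
-----*--
-----*--
-----*--
--****--
--------
--------
--------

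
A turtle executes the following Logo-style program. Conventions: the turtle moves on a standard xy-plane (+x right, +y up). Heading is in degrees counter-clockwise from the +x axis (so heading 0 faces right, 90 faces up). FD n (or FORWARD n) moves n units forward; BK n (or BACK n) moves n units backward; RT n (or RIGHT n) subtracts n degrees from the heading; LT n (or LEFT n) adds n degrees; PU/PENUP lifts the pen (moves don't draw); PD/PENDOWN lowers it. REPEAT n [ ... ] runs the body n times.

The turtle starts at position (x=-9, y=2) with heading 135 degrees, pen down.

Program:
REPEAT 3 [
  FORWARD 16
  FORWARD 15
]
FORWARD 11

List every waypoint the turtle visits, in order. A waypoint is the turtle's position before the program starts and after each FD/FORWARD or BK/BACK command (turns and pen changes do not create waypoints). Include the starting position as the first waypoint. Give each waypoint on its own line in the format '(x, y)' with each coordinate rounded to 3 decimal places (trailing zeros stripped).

Answer: (-9, 2)
(-20.314, 13.314)
(-30.92, 23.92)
(-42.234, 35.234)
(-52.841, 45.841)
(-64.154, 57.154)
(-74.761, 67.761)
(-82.539, 75.539)

Derivation:
Executing turtle program step by step:
Start: pos=(-9,2), heading=135, pen down
REPEAT 3 [
  -- iteration 1/3 --
  FD 16: (-9,2) -> (-20.314,13.314) [heading=135, draw]
  FD 15: (-20.314,13.314) -> (-30.92,23.92) [heading=135, draw]
  -- iteration 2/3 --
  FD 16: (-30.92,23.92) -> (-42.234,35.234) [heading=135, draw]
  FD 15: (-42.234,35.234) -> (-52.841,45.841) [heading=135, draw]
  -- iteration 3/3 --
  FD 16: (-52.841,45.841) -> (-64.154,57.154) [heading=135, draw]
  FD 15: (-64.154,57.154) -> (-74.761,67.761) [heading=135, draw]
]
FD 11: (-74.761,67.761) -> (-82.539,75.539) [heading=135, draw]
Final: pos=(-82.539,75.539), heading=135, 7 segment(s) drawn
Waypoints (8 total):
(-9, 2)
(-20.314, 13.314)
(-30.92, 23.92)
(-42.234, 35.234)
(-52.841, 45.841)
(-64.154, 57.154)
(-74.761, 67.761)
(-82.539, 75.539)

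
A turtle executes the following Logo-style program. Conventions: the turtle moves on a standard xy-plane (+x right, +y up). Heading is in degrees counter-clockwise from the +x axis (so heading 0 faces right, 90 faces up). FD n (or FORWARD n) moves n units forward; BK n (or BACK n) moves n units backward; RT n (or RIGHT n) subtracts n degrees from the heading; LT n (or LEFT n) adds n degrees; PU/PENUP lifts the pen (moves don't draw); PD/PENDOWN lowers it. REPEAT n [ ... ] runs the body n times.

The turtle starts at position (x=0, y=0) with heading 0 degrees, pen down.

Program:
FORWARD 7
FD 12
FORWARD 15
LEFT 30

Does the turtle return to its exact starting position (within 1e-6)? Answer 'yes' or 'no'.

Executing turtle program step by step:
Start: pos=(0,0), heading=0, pen down
FD 7: (0,0) -> (7,0) [heading=0, draw]
FD 12: (7,0) -> (19,0) [heading=0, draw]
FD 15: (19,0) -> (34,0) [heading=0, draw]
LT 30: heading 0 -> 30
Final: pos=(34,0), heading=30, 3 segment(s) drawn

Start position: (0, 0)
Final position: (34, 0)
Distance = 34; >= 1e-6 -> NOT closed

Answer: no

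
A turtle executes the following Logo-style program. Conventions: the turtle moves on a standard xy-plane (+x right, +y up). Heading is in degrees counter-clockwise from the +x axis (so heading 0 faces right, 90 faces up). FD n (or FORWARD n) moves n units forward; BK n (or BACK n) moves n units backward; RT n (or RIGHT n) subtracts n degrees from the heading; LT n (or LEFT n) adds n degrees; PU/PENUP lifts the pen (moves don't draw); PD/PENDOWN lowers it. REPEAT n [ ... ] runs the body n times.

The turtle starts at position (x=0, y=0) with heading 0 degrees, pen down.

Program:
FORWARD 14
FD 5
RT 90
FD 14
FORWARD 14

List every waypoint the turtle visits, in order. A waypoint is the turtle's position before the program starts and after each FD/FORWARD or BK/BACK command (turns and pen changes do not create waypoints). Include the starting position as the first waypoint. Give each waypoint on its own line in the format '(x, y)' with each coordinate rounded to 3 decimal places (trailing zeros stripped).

Answer: (0, 0)
(14, 0)
(19, 0)
(19, -14)
(19, -28)

Derivation:
Executing turtle program step by step:
Start: pos=(0,0), heading=0, pen down
FD 14: (0,0) -> (14,0) [heading=0, draw]
FD 5: (14,0) -> (19,0) [heading=0, draw]
RT 90: heading 0 -> 270
FD 14: (19,0) -> (19,-14) [heading=270, draw]
FD 14: (19,-14) -> (19,-28) [heading=270, draw]
Final: pos=(19,-28), heading=270, 4 segment(s) drawn
Waypoints (5 total):
(0, 0)
(14, 0)
(19, 0)
(19, -14)
(19, -28)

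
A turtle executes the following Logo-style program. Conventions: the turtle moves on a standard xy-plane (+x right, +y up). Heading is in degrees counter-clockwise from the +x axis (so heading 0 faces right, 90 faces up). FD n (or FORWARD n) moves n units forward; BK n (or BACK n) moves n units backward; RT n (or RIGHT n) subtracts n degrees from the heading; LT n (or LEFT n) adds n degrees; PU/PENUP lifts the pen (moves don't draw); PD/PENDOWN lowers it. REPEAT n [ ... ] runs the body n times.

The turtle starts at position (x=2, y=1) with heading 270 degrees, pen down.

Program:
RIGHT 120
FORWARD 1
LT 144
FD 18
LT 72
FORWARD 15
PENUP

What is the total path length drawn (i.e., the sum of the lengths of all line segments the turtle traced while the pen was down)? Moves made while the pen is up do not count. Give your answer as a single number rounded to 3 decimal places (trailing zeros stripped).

Answer: 34

Derivation:
Executing turtle program step by step:
Start: pos=(2,1), heading=270, pen down
RT 120: heading 270 -> 150
FD 1: (2,1) -> (1.134,1.5) [heading=150, draw]
LT 144: heading 150 -> 294
FD 18: (1.134,1.5) -> (8.455,-14.944) [heading=294, draw]
LT 72: heading 294 -> 6
FD 15: (8.455,-14.944) -> (23.373,-13.376) [heading=6, draw]
PU: pen up
Final: pos=(23.373,-13.376), heading=6, 3 segment(s) drawn

Segment lengths:
  seg 1: (2,1) -> (1.134,1.5), length = 1
  seg 2: (1.134,1.5) -> (8.455,-14.944), length = 18
  seg 3: (8.455,-14.944) -> (23.373,-13.376), length = 15
Total = 34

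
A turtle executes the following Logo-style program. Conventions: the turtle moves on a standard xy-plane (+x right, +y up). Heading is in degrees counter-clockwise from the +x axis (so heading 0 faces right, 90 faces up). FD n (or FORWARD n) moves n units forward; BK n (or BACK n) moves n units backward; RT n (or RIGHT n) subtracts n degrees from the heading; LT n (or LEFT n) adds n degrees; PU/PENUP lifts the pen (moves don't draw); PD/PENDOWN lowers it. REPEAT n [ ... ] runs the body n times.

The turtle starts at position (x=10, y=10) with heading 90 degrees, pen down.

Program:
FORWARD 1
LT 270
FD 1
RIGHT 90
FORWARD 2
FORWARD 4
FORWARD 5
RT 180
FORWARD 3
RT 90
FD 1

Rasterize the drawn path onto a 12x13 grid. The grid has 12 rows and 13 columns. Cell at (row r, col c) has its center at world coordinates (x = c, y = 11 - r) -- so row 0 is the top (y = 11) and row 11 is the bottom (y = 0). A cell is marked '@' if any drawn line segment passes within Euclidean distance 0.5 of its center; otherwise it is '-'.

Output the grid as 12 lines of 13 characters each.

Segment 0: (10,10) -> (10,11)
Segment 1: (10,11) -> (11,11)
Segment 2: (11,11) -> (11,9)
Segment 3: (11,9) -> (11,5)
Segment 4: (11,5) -> (11,0)
Segment 5: (11,0) -> (11,3)
Segment 6: (11,3) -> (12,3)

Answer: ----------@@-
----------@@-
-----------@-
-----------@-
-----------@-
-----------@-
-----------@-
-----------@-
-----------@@
-----------@-
-----------@-
-----------@-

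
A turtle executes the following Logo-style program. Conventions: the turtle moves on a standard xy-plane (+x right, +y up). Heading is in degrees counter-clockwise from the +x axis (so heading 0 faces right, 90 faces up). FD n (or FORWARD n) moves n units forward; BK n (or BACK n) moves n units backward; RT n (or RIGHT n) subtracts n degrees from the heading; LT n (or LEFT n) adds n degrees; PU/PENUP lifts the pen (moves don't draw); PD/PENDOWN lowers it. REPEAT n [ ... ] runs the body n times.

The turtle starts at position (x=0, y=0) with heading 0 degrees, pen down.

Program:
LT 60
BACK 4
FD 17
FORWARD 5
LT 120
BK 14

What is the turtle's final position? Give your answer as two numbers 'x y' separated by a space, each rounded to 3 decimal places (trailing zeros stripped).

Answer: 23 15.588

Derivation:
Executing turtle program step by step:
Start: pos=(0,0), heading=0, pen down
LT 60: heading 0 -> 60
BK 4: (0,0) -> (-2,-3.464) [heading=60, draw]
FD 17: (-2,-3.464) -> (6.5,11.258) [heading=60, draw]
FD 5: (6.5,11.258) -> (9,15.588) [heading=60, draw]
LT 120: heading 60 -> 180
BK 14: (9,15.588) -> (23,15.588) [heading=180, draw]
Final: pos=(23,15.588), heading=180, 4 segment(s) drawn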